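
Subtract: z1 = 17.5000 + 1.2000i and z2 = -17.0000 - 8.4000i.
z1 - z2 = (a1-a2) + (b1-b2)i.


Real: 17.5 + 17 = 34.5
Imag: 1.2 + 8.4 = 9.6

34.5000 + 9.6000i


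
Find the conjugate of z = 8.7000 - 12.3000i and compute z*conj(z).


z_bar = 8.7000 + 12.3000i
z*z_bar = 8.7^2 + (-12.3)^2 = 75.69 + 151.29 = 226.98

z_bar = 8.7000 + 12.3000i, z*z_bar = 226.98


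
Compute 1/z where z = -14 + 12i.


|z|^2 = 196+144 = 340
1/z = (-14 - 12i)/340

1/z = -0.0412 - 0.0353i


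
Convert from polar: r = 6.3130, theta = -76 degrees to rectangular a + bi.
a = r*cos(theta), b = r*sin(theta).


a = 6.3130*cos(-76°) = 6.3130*0.241922 = 1.5273
b = 6.3130*sin(-76°) = 6.3130*(-0.9703) = -6.1255

1.5273 - 6.1255i


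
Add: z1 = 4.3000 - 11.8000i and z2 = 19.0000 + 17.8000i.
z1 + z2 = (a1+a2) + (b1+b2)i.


Real: 4.3 + 19 = 23.3
Imag: -11.8 + 17.8 = 6

23.3000 + 6.0000i


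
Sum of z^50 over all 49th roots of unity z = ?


The roots are w_k = w^k with w = e^(2*pi*i/49), and (w^k)^50 = (w^50)^k.
So S = 1 + u + u^2 + ... + u^(48) with u = w^50.
50 = 1*49 + 1, so 50 is not a multiple of 49: u = (w^49)^1 * w^1 = w^1 ≠ 1 (w is a primitive 49th root), while u^49 = (w^49)^50 = 1.
Geometric series: S = (1 - u^49)/(1 - u) = (1 - 1)/(1 - u) = 0

S = 0


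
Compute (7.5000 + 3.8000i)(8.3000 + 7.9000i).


Real = 7.5*8.3 - 3.8*7.9 = 62.25 - 30.02 = 32.23
Imag = 7.5*7.9 + 8.3*3.8 = 59.25 + 31.54 = 90.79

32.2300 + 90.7900i


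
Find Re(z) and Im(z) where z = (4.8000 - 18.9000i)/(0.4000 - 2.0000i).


Multiply by conjugate: (4.8000 - 18.9000i)(0.4000 + 2.0000i) / (0.4^2 + (-2)^2)
Numerator real = 4.8*0.4 - (18.9)*(-2) = 39.72
Numerator imag = -18.9*0.4 - 4.8*(-2) = 2.04
Denominator = 4.16
Re(z) = 39.72/4.16 = 9.5481
Im(z) = 2.04/4.16 = 0.4904

Re(z) = 9.5481, Im(z) = 0.4904


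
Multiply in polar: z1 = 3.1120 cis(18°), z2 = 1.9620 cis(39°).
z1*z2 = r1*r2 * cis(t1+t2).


r = 3.1120 * 1.9620 = 6.1057
theta = 18° + 39° = 57° = 57° (mod 360)

6.1057 cis(57°)


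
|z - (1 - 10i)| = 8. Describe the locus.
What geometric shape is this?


|z - z0| = r is a circle with center z0 and radius r.
Center = (1, -10), radius = 8

Circle with center (1, -10) and radius 8


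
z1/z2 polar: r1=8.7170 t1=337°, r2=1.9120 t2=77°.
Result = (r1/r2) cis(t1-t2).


r = 8.7170 / 1.9120 = 4.5591
theta = 337° - 77° = 260° = 260° (mod 360)

4.5591 cis(260°)


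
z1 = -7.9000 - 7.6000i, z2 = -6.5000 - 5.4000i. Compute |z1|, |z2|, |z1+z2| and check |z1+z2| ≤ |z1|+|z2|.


|z1| = sqrt((-7.9)^2 + (-7.6)^2) = sqrt(120.17) = 10.9622
|z2| = sqrt((-6.5)^2 + (-5.4)^2) = sqrt(71.41) = 8.4504
z1+z2 = -14.4000 - 13.0000i
|z1+z2| = sqrt(376.36) = 19.4000
|z1|+|z2| = 10.9622 + 8.4504 = 19.4126

|z1+z2| = 19.4000 ≤ |z1|+|z2| = 19.4126 (verified)


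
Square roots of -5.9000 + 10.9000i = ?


|z| = sqrt(34.81+118.81) = 12.3944
sqrt((|z|+a)/2) = sqrt((12.3944+(-5.9))/2) = sqrt(3.2472) = 1.8020
sqrt((|z|-a)/2) = sqrt((12.3944-(-5.9))/2) = sqrt(9.1472) = 3.0244

±(1.8020 + 3.0244i) i.e. 1.8020 + 3.0244i and -1.8020 - 3.0244i


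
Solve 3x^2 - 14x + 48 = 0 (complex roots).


disc = (-14)^2 - 4*3*48 = 196 - 576 = -380
sqrt(|disc|) = sqrt(380) = 19.4936
Real part = 14/(2*3) = 2.3333
Imag part = 19.4936/(2*3) = 3.2489

2.3333 ± 3.2489i


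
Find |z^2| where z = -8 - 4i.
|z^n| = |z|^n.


|z| = sqrt(64+16) = sqrt(80) = 8.9443
|z^2| = |z|^2 = (sqrt(80))^2 = 80

|z^2| = 80


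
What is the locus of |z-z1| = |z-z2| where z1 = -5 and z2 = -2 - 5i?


Equal distances means the locus is the perpendicular bisector of z1 and z2.
Midpoint = ((-5+(-2))/2, (0+(-5))/2) = (-3.5000, -2.5000)

Perpendicular bisector through (-3.5000, -2.5000)


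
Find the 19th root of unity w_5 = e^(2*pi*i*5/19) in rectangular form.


Angle = 360*5/19 = 94.7368°
a = cos(94.7368°) = -0.0826
b = sin(94.7368°) = 0.9966

-0.0826 + 0.9966i


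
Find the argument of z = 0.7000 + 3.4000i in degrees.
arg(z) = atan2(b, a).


Re = 0.7, Im = 3.4
arg = atan2(3.4, 0.7) = 78.3664 degrees

arg(z) = 78.3664 degrees


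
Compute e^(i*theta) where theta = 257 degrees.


cos(257°) = -0.2250
sin(257°) = -0.9744

e^(i*257°) = -0.2250 - 0.9744i


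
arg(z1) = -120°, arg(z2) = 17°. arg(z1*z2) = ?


arg(z1*z2) = -120° + 17° = -103°
Normalized to (-180°, 180°]: -103°

-103°


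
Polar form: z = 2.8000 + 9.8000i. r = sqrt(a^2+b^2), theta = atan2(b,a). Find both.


r = sqrt(7.84+96.04) = sqrt(103.88) = 10.1922
theta = atan2(9.8, 2.8) = 74.0546 degrees

r = 10.1922, theta = 74.0546 degrees


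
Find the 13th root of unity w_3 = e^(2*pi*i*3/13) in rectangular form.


Angle = 360*3/13 = 83.0769°
a = cos(83.0769°) = 0.1205
b = sin(83.0769°) = 0.9927

0.1205 + 0.9927i


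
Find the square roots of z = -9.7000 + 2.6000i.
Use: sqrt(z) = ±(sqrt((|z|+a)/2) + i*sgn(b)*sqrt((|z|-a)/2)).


|z| = sqrt(94.09+6.76) = 10.0424
sqrt((|z|+a)/2) = sqrt((10.0424+(-9.7))/2) = sqrt(0.1712) = 0.4138
sqrt((|z|-a)/2) = sqrt((10.0424-(-9.7))/2) = sqrt(9.8712) = 3.1418

±(0.4138 + 3.1418i) i.e. 0.4138 + 3.1418i and -0.4138 - 3.1418i


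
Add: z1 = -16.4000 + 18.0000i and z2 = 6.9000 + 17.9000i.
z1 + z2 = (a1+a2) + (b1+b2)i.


Real: -16.4 + 6.9 = -9.5
Imag: 18 + 17.9 = 35.9

-9.5000 + 35.9000i


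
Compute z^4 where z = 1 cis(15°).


r^4 = 1^4 = 1
n*theta = 4*15° = 60° = 60° (mod 360)
a = 1*cos(60°) = 0.5000
b = 1*sin(60°) = 0.8660

1 cis(60°) = 0.5000 + 0.8660i


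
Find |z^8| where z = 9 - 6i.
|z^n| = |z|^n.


|z| = sqrt(81+36) = sqrt(117) = 10.8167
|z^8| = |z|^8 = (sqrt(117))^8 = 117^4 = 187388721

|z^8| = 187388721


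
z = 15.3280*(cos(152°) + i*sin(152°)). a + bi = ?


a = 15.3280*cos(152°) = 15.3280*(-0.882948) = -13.5338
b = 15.3280*sin(152°) = 15.3280*0.469472 = 7.1961

-13.5338 + 7.1961i


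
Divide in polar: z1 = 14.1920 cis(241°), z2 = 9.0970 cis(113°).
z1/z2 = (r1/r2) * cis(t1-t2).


r = 14.1920 / 9.0970 = 1.5601
theta = 241° - 113° = 128° = 128° (mod 360)

1.5601 cis(128°)


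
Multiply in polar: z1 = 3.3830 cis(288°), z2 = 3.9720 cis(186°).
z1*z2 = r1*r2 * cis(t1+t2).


r = 3.3830 * 3.9720 = 13.4373
theta = 288° + 186° = 474° = 114° (mod 360)

13.4373 cis(114°)


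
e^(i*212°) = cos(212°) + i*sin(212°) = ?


cos(212°) = -0.8480
sin(212°) = -0.5299

e^(i*212°) = -0.8480 - 0.5299i


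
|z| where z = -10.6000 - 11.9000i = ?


|z| = sqrt((-10.6)^2 + (-11.9)^2) = sqrt(112.36 + 141.61) = sqrt(253.97) = 15.9364

|z| = 15.9364


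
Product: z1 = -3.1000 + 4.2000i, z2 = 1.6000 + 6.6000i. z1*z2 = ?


Real = -3.1*1.6 - 4.2*6.6 = -4.96 - 27.72 = -32.68
Imag = -3.1*6.6 + 1.6*4.2 = -20.46 + 6.72 = -13.74

-32.6800 - 13.7400i


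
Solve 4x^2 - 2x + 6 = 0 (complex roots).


disc = (-2)^2 - 4*4*6 = 4 - 96 = -92
sqrt(|disc|) = sqrt(92) = 9.5917
Real part = 2/(2*4) = 0.2500
Imag part = 9.5917/(2*4) = 1.1990

0.2500 ± 1.1990i


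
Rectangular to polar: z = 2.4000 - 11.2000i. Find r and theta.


r = sqrt(5.76+125.44) = sqrt(131.2) = 11.4543
theta = atan2(-11.2, 2.4) = -77.9052 degrees

r = 11.4543, theta = -77.9052 degrees


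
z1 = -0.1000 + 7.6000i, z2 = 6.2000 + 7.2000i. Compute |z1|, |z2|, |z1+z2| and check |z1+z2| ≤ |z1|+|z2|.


|z1| = sqrt((-0.1)^2 + 7.6^2) = sqrt(57.77) = 7.6007
|z2| = sqrt(6.2^2 + 7.2^2) = sqrt(90.28) = 9.5016
z1+z2 = 6.1000 + 14.8000i
|z1+z2| = sqrt(256.25) = 16.0078
|z1|+|z2| = 7.6007 + 9.5016 = 17.1023

|z1+z2| = 16.0078 ≤ |z1|+|z2| = 17.1023 (verified)


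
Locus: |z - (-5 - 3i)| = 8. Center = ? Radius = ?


|z - z0| = r is a circle with center z0 and radius r.
Center = (-5, -3), radius = 8

Circle with center (-5, -3) and radius 8


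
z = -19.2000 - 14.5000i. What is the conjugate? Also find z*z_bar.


z_bar = -19.2000 + 14.5000i
z*z_bar = (-19.2)^2 + (-14.5)^2 = 368.64 + 210.25 = 578.89

z_bar = -19.2000 + 14.5000i, z*z_bar = 578.89


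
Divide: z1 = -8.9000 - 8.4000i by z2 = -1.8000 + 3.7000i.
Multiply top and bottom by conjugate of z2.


Conjugate of z2 = -1.8000 - 3.7000i
Numerator: (-8.9000 - 8.4000i)(-1.8000 - 3.7000i) = -15.0600 + 48.0500i
Denominator: (-1.8)^2 + 3.7^2 = 16.93
Result = (-15.0600 + 48.0500i)/16.93

-0.8895 + 2.8382i


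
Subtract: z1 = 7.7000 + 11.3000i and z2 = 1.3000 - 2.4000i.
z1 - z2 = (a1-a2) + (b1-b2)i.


Real: 7.7 - 1.3 = 6.4
Imag: 11.3 + 2.4 = 13.7

6.4000 + 13.7000i


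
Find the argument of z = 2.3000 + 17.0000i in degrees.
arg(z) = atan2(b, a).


Re = 2.3, Im = 17
arg = atan2(17, 2.3) = 82.2950 degrees

arg(z) = 82.2950 degrees


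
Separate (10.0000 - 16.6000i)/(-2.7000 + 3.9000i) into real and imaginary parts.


Multiply by conjugate: (10.0000 - 16.6000i)(-2.7000 - 3.9000i) / ((-2.7)^2 + 3.9^2)
Numerator real = 10*(-2.7) - (16.6)*3.9 = -91.74
Numerator imag = -16.6*(-2.7) - 10*3.9 = 5.82
Denominator = 22.5
Re(z) = -91.74/22.5 = -4.0773
Im(z) = 5.82/22.5 = 0.2587

Re(z) = -4.0773, Im(z) = 0.2587


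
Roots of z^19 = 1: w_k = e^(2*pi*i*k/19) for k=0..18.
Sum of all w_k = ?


The sum of all 19th roots of unity is 0.
Geometric series: (1 - w^19)/(1 - w) = (1-1)/(1-w) = 0 since w^19 = 1, w ≠ 1.
Alternatively: coefficient of z^18 in z^19 - 1 is 0.

0


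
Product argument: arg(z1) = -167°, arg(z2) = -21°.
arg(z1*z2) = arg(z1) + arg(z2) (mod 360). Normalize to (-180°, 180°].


arg(z1*z2) = -167° - 21° = -188°
Normalized to (-180°, 180°]: 172°

172°


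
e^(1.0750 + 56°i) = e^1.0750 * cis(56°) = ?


e^1.0750 = 2.9300
cos(56°) = 0.55919
sin(56°) = 0.82904
Real = 2.9300*0.55919 = 1.6384
Imag = 2.9300*0.82904 = 2.4291

1.6384 + 2.4291i


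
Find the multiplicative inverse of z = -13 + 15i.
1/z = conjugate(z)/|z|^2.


|z|^2 = 169+225 = 394
1/z = (-13 - 15i)/394

1/z = -0.0330 - 0.0381i


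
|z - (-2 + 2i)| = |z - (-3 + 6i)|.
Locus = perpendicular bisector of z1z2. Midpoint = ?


Equal distances means the locus is the perpendicular bisector of z1 and z2.
Midpoint = ((-2+(-3))/2, (2+6)/2) = (-2.5000, 4.0000)

Perpendicular bisector through (-2.5000, 4.0000)


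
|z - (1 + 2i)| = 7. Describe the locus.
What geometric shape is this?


|z - z0| = r is a circle with center z0 and radius r.
Center = (1, 2), radius = 7

Circle with center (1, 2) and radius 7


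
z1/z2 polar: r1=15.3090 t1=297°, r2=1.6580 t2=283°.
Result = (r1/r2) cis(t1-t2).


r = 15.3090 / 1.6580 = 9.2334
theta = 297° - 283° = 14° = 14° (mod 360)

9.2334 cis(14°)


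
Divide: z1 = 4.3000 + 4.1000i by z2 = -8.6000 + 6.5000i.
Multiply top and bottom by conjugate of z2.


Conjugate of z2 = -8.6000 - 6.5000i
Numerator: (4.3000 + 4.1000i)(-8.6000 - 6.5000i) = -10.3300 - 63.2100i
Denominator: (-8.6)^2 + 6.5^2 = 116.21
Result = (-10.3300 - 63.2100i)/116.21

-0.0889 - 0.5439i


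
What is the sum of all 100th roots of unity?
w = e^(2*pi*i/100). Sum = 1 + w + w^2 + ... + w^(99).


The sum of all 100th roots of unity is 0.
Geometric series: (1 - w^100)/(1 - w) = (1-1)/(1-w) = 0 since w^100 = 1, w ≠ 1.
Alternatively: coefficient of z^99 in z^100 - 1 is 0.

0


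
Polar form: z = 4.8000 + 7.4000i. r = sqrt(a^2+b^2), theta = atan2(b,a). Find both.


r = sqrt(23.04+54.76) = sqrt(77.8) = 8.8204
theta = atan2(7.4, 4.8) = 57.0306 degrees

r = 8.8204, theta = 57.0306 degrees


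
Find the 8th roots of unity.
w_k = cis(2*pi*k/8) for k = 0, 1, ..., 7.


The 8th roots of unity are cis(360k/8°) for k=0..7
Angle step = 360/8 = 45°
Primitive root: cis(45°)
Primitive root = 0.7071 + 0.7071i

8 roots at angles: 0°, 45°, 90°, 135°, 180°, 225°, 270°, 315°


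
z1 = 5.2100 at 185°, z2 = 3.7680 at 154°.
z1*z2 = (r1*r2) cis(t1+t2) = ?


r = 5.2100 * 3.7680 = 19.6313
theta = 185° + 154° = 339° = 339° (mod 360)

19.6313 cis(339°)


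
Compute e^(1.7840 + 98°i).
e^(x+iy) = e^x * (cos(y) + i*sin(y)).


e^1.7840 = 5.9536
cos(98°) = -0.13917
sin(98°) = 0.99027
Real = 5.9536*(-0.13917) = -0.8286
Imag = 5.9536*0.99027 = 5.8957

-0.8286 + 5.8957i


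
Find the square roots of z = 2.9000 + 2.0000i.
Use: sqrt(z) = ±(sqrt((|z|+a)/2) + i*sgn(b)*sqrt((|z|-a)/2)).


|z| = sqrt(8.41+4) = 3.5228
sqrt((|z|+a)/2) = sqrt((3.5228+2.9)/2) = sqrt(3.2114) = 1.7920
sqrt((|z|-a)/2) = sqrt((3.5228-2.9)/2) = sqrt(0.3114) = 0.5580

±(1.7920 + 0.5580i) i.e. 1.7920 + 0.5580i and -1.7920 - 0.5580i


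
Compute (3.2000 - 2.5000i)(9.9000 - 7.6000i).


Real = 3.2*9.9 - (-2.5)*(-7.6) = 31.68 - 19 = 12.68
Imag = 3.2*(-7.6) + 9.9*(-2.5) = -24.32 - (24.75) = -49.07

12.6800 - 49.0700i


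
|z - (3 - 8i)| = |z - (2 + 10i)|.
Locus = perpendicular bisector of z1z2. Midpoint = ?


Equal distances means the locus is the perpendicular bisector of z1 and z2.
Midpoint = ((3+2)/2, (-8+10)/2) = (2.5000, 1.0000)

Perpendicular bisector through (2.5000, 1.0000)


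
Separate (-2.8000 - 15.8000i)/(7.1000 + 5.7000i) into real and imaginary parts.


Multiply by conjugate: (-2.8000 - 15.8000i)(7.1000 - 5.7000i) / (7.1^2 + 5.7^2)
Numerator real = -2.8*7.1 - (15.8)*5.7 = -109.94
Numerator imag = -15.8*7.1 - (-2.8)*5.7 = -96.22
Denominator = 82.9
Re(z) = -109.94/82.9 = -1.3262
Im(z) = -96.22/82.9 = -1.1607

Re(z) = -1.3262, Im(z) = -1.1607


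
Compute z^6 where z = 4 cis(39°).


r^6 = 4^6 = 4096
n*theta = 6*39° = 234° = 234° (mod 360)
a = 4096*cos(234°) = -2407.5684
b = 4096*sin(234°) = -3313.7336

4096 cis(234°) = -2407.5684 - 3313.7336i


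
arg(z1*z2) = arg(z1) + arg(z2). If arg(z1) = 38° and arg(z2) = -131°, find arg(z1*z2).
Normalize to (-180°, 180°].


arg(z1*z2) = 38° - 131° = -93°
Normalized to (-180°, 180°]: -93°

-93°


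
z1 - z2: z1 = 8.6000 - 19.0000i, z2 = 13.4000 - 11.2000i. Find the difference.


Real: 8.6 - 13.4 = -4.8
Imag: -19 + 11.2 = -7.8

-4.8000 - 7.8000i


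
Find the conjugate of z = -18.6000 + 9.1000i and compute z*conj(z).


z_bar = -18.6000 - 9.1000i
z*z_bar = (-18.6)^2 + 9.1^2 = 345.96 + 82.81 = 428.77

z_bar = -18.6000 - 9.1000i, z*z_bar = 428.77


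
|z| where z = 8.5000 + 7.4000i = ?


|z| = sqrt(8.5^2 + 7.4^2) = sqrt(72.25 + 54.76) = sqrt(127.01) = 11.2699

|z| = 11.2699


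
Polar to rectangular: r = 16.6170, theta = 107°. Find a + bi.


a = 16.6170*cos(107°) = 16.6170*(-0.29237) = -4.8583
b = 16.6170*sin(107°) = 16.6170*0.956305 = 15.8909

-4.8583 + 15.8909i


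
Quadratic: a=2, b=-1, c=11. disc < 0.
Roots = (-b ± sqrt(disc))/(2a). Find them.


disc = (-1)^2 - 4*2*11 = 1 - 88 = -87
sqrt(|disc|) = sqrt(87) = 9.3274
Real part = 1/(2*2) = 0.2500
Imag part = 9.3274/(2*2) = 2.3318

0.2500 ± 2.3318i


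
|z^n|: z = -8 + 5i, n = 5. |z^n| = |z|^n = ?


|z| = sqrt(64+25) = sqrt(89) = 9.4340
|z^5| = |z|^5 = (sqrt(89))^5 = 89^2 * sqrt(89) = 7921*sqrt(89)

|z^5| = 7921*sqrt(89) ≈ 74726.5645


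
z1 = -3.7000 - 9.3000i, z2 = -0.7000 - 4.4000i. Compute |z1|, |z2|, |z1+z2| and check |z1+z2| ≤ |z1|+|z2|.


|z1| = sqrt((-3.7)^2 + (-9.3)^2) = sqrt(100.18) = 10.0090
|z2| = sqrt((-0.7)^2 + (-4.4)^2) = sqrt(19.85) = 4.4553
z1+z2 = -4.4000 - 13.7000i
|z1+z2| = sqrt(207.05) = 14.3892
|z1|+|z2| = 10.0090 + 4.4553 = 14.4643

|z1+z2| = 14.3892 ≤ |z1|+|z2| = 14.4643 (verified)


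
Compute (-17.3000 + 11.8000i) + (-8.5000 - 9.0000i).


Real: -17.3 - 8.5 = -25.8
Imag: 11.8 - 9 = 2.8

-25.8000 + 2.8000i


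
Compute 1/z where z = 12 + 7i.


|z|^2 = 144+49 = 193
1/z = (12 - 7i)/193

1/z = 0.0622 - 0.0363i


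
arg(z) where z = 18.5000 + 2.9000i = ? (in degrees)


Re = 18.5, Im = 2.9
arg = atan2(2.9, 18.5) = 8.9090 degrees

arg(z) = 8.9090 degrees


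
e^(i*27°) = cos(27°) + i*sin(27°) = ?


cos(27°) = 0.8910
sin(27°) = 0.4540

e^(i*27°) = 0.8910 + 0.4540i


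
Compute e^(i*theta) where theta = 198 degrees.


cos(198°) = -0.9511
sin(198°) = -0.3090

e^(i*198°) = -0.9511 - 0.3090i


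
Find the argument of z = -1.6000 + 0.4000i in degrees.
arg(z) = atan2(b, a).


Re = -1.6, Im = 0.4
arg = atan2(0.4, -1.6) = 165.9638 degrees

arg(z) = 165.9638 degrees


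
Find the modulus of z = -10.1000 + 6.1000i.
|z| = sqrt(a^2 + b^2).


|z| = sqrt((-10.1)^2 + 6.1^2) = sqrt(102.01 + 37.21) = sqrt(139.22) = 11.7992

|z| = 11.7992


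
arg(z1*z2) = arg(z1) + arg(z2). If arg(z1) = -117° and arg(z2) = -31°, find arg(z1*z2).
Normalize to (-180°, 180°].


arg(z1*z2) = -117° - 31° = -148°
Normalized to (-180°, 180°]: -148°

-148°


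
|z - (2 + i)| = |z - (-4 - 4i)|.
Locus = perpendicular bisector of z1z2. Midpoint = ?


Equal distances means the locus is the perpendicular bisector of z1 and z2.
Midpoint = ((2+(-4))/2, (1+(-4))/2) = (-1.0000, -1.5000)

Perpendicular bisector through (-1.0000, -1.5000)


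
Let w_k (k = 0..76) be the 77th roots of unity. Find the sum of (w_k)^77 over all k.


The roots are w_k = w^k with w = e^(2*pi*i/77), and (w^k)^77 = (w^77)^k.
So S = 1 + u + u^2 + ... + u^(76) with u = w^77.
77 = 1*77 + 0, so 77 is a multiple of 77 and u = (w^77)^1 = 1.
Every one of the 77 terms equals 1: S = 77

S = 77


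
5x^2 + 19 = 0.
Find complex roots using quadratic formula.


disc = 0^2 - 4*5*19 = 0 - 380 = -380
sqrt(|disc|) = sqrt(380) = 19.4936
Real part = 0/(2*5) = 0
Imag part = 19.4936/(2*5) = 1.9494

0 ± 1.9494i


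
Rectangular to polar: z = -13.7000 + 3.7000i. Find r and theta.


r = sqrt(187.69+13.69) = sqrt(201.38) = 14.1908
theta = atan2(3.7, -13.7) = 164.8865 degrees

r = 14.1908, theta = 164.8865 degrees


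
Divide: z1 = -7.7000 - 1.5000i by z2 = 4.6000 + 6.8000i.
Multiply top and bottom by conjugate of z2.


Conjugate of z2 = 4.6000 - 6.8000i
Numerator: (-7.7000 - 1.5000i)(4.6000 - 6.8000i) = -45.6200 + 45.4600i
Denominator: 4.6^2 + 6.8^2 = 67.4
Result = (-45.6200 + 45.4600i)/67.4

-0.6769 + 0.6745i


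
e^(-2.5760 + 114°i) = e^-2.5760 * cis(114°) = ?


e^-2.5760 = 0.0761
cos(114°) = -0.4067
sin(114°) = 0.9135
Real = 0.0761*(-0.4067) = -0.0309
Imag = 0.0761*0.9135 = 0.0695

-0.0309 + 0.0695i


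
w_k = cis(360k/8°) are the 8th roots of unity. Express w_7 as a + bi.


Angle = 360*7/8 = 315°
a = cos(315°) = 0.7071
b = sin(315°) = -0.7071

0.7071 - 0.7071i


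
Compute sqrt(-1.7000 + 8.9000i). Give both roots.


|z| = sqrt(2.89+79.21) = 9.0609
sqrt((|z|+a)/2) = sqrt((9.0609+(-1.7))/2) = sqrt(3.6805) = 1.9185
sqrt((|z|-a)/2) = sqrt((9.0609-(-1.7))/2) = sqrt(5.3805) = 2.3196

±(1.9185 + 2.3196i) i.e. 1.9185 + 2.3196i and -1.9185 - 2.3196i


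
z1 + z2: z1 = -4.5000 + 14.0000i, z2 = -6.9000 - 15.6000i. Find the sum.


Real: -4.5 - 6.9 = -11.4
Imag: 14 - 15.6 = -1.6

-11.4000 - 1.6000i


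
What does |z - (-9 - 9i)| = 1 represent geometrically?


|z - z0| = r is a circle with center z0 and radius r.
Center = (-9, -9), radius = 1

Circle with center (-9, -9) and radius 1


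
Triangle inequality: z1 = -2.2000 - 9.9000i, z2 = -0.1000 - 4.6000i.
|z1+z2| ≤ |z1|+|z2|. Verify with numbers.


|z1| = sqrt((-2.2)^2 + (-9.9)^2) = sqrt(102.85) = 10.1415
|z2| = sqrt((-0.1)^2 + (-4.6)^2) = sqrt(21.17) = 4.6011
z1+z2 = -2.3000 - 14.5000i
|z1+z2| = sqrt(215.54) = 14.6813
|z1|+|z2| = 10.1415 + 4.6011 = 14.7426

|z1+z2| = 14.6813 ≤ |z1|+|z2| = 14.7426 (verified)


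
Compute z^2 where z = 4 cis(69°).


r^2 = 4^2 = 16
n*theta = 2*69° = 138° = 138° (mod 360)
a = 16*cos(138°) = -11.8903
b = 16*sin(138°) = 10.7061

16 cis(138°) = -11.8903 + 10.7061i


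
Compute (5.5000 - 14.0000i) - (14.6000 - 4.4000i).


Real: 5.5 - 14.6 = -9.1
Imag: -14 + 4.4 = -9.6

-9.1000 - 9.6000i


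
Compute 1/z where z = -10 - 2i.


|z|^2 = 100+4 = 104
1/z = (-10 + 2i)/104

1/z = -0.0962 + 0.0192i


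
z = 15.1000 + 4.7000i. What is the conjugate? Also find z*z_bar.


z_bar = 15.1000 - 4.7000i
z*z_bar = 15.1^2 + 4.7^2 = 228.01 + 22.09 = 250.1

z_bar = 15.1000 - 4.7000i, z*z_bar = 250.1


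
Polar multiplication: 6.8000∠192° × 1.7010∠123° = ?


r = 6.8000 * 1.7010 = 11.5668
theta = 192° + 123° = 315° = 315° (mod 360)

11.5668 cis(315°)


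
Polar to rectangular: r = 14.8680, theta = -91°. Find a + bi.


a = 14.8680*cos(-91°) = 14.8680*(-0.017452) = -0.2595
b = 14.8680*sin(-91°) = 14.8680*(-0.999848) = -14.8657

-0.2595 - 14.8657i


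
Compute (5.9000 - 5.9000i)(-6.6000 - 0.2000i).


Real = 5.9*(-6.6) - (-5.9)*(-0.2) = -38.94 - 1.18 = -40.12
Imag = 5.9*(-0.2) - (6.6)*(-5.9) = -1.18 + 38.94 = 37.76

-40.1200 + 37.7600i


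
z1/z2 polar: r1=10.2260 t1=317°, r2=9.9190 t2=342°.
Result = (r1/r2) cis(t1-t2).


r = 10.2260 / 9.9190 = 1.0310
theta = 317° - 342° = -25° = 335° (mod 360)

1.0310 cis(335°)


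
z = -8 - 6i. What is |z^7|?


|z| = sqrt(64+36) = sqrt(100) = 10
|z^7| = |z|^7 = 10^7 = 10000000

|z^7| = 10000000


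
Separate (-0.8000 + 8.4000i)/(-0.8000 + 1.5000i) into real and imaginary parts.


Multiply by conjugate: (-0.8000 + 8.4000i)(-0.8000 - 1.5000i) / ((-0.8)^2 + 1.5^2)
Numerator real = -0.8*(-0.8) + 8.4*1.5 = 13.24
Numerator imag = 8.4*(-0.8) - (-0.8)*1.5 = -5.52
Denominator = 2.89
Re(z) = 13.24/2.89 = 4.5813
Im(z) = -5.52/2.89 = -1.9100

Re(z) = 4.5813, Im(z) = -1.9100


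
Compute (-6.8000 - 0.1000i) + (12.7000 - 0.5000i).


Real: -6.8 + 12.7 = 5.9
Imag: -0.1 - 0.5 = -0.6

5.9000 - 0.6000i


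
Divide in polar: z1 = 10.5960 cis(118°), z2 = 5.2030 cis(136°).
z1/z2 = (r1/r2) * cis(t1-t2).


r = 10.5960 / 5.2030 = 2.0365
theta = 118° - 136° = -18° = 342° (mod 360)

2.0365 cis(342°)


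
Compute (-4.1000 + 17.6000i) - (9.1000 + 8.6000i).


Real: -4.1 - 9.1 = -13.2
Imag: 17.6 - 8.6 = 9

-13.2000 + 9.0000i


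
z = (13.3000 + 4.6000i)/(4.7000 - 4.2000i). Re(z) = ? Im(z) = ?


Multiply by conjugate: (13.3000 + 4.6000i)(4.7000 + 4.2000i) / (4.7^2 + (-4.2)^2)
Numerator real = 13.3*4.7 + 4.6*(-4.2) = 43.19
Numerator imag = 4.6*4.7 - 13.3*(-4.2) = 77.48
Denominator = 39.73
Re(z) = 43.19/39.73 = 1.0871
Im(z) = 77.48/39.73 = 1.9502

Re(z) = 1.0871, Im(z) = 1.9502


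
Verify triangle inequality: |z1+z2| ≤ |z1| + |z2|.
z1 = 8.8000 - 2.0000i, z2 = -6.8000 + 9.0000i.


|z1| = sqrt(8.8^2 + (-2)^2) = sqrt(81.44) = 9.0244
|z2| = sqrt((-6.8)^2 + 9^2) = sqrt(127.24) = 11.2801
z1+z2 = 2.0000 + 7.0000i
|z1+z2| = sqrt(53) = 7.2801
|z1|+|z2| = 9.0244 + 11.2801 = 20.3045

|z1+z2| = 7.2801 ≤ |z1|+|z2| = 20.3045 (verified)


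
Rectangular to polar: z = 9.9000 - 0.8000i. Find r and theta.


r = sqrt(98.01+0.64) = sqrt(98.65) = 9.9323
theta = atan2(-0.8, 9.9) = -4.6199 degrees

r = 9.9323, theta = -4.6199 degrees


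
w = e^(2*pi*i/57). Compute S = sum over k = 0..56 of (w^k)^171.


The roots are w_k = w^k with w = e^(2*pi*i/57), and (w^k)^171 = (w^171)^k.
So S = 1 + u + u^2 + ... + u^(56) with u = w^171.
171 = 3*57 + 0, so 171 is a multiple of 57 and u = (w^57)^3 = 1.
Every one of the 57 terms equals 1: S = 57

S = 57


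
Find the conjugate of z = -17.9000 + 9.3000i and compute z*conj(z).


z_bar = -17.9000 - 9.3000i
z*z_bar = (-17.9)^2 + 9.3^2 = 320.41 + 86.49 = 406.9

z_bar = -17.9000 - 9.3000i, z*z_bar = 406.9


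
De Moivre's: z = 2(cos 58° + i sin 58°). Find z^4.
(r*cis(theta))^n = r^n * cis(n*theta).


r^4 = 2^4 = 16
n*theta = 4*58° = 232° = 232° (mod 360)
a = 16*cos(232°) = -9.8506
b = 16*sin(232°) = -12.6082

16 cis(232°) = -9.8506 - 12.6082i


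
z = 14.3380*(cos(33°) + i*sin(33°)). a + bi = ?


a = 14.3380*cos(33°) = 14.3380*0.83867 = 12.0249
b = 14.3380*sin(33°) = 14.3380*0.54464 = 7.8090

12.0249 + 7.8090i


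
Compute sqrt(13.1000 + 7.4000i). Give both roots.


|z| = sqrt(171.61+54.76) = 15.0456
sqrt((|z|+a)/2) = sqrt((15.0456+13.1)/2) = sqrt(14.0728) = 3.7514
sqrt((|z|-a)/2) = sqrt((15.0456-13.1)/2) = sqrt(0.9728) = 0.9863

±(3.7514 + 0.9863i) i.e. 3.7514 + 0.9863i and -3.7514 - 0.9863i


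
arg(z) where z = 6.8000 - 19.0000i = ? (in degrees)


Re = 6.8, Im = -19
arg = atan2(-19, 6.8) = -70.3080 degrees

arg(z) = -70.3080 degrees


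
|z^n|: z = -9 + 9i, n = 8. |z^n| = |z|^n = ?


|z| = sqrt(81+81) = sqrt(162) = 12.7279
|z^8| = |z|^8 = (sqrt(162))^8 = 162^4 = 688747536

|z^8| = 688747536


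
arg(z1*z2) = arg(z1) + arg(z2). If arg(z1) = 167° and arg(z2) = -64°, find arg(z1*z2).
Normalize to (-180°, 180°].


arg(z1*z2) = 167° - 64° = 103°
Normalized to (-180°, 180°]: 103°

103°


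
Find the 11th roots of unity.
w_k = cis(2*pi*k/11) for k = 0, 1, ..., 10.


The 11th roots of unity are cis(360k/11°) for k=0..10
Angle step = 360/11 = 32.7273°
Primitive root: cis(32.7273°)
Primitive root = 0.8413 + 0.5406i

11 roots at angles: 0°, 32.7273°, 65.4545°, 98.1818°, 130.9091°, 163.6364°, 196.3636°, 229.0909°, 261.8182°, 294.5455°, 327.2727°


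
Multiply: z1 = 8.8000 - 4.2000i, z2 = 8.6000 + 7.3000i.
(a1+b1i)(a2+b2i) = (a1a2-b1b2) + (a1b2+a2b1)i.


Real = 8.8*8.6 - (-4.2)*7.3 = 75.68 - (-30.66) = 106.34
Imag = 8.8*7.3 + 8.6*(-4.2) = 64.24 - (36.12) = 28.12

106.3400 + 28.1200i


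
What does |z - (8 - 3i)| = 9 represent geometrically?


|z - z0| = r is a circle with center z0 and radius r.
Center = (8, -3), radius = 9

Circle with center (8, -3) and radius 9


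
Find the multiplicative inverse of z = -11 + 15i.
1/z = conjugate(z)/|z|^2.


|z|^2 = 121+225 = 346
1/z = (-11 - 15i)/346

1/z = -0.0318 - 0.0434i


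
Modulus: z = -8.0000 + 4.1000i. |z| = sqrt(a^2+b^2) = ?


|z| = sqrt((-8)^2 + 4.1^2) = sqrt(64 + 16.81) = sqrt(80.81) = 8.9894

|z| = 8.9894


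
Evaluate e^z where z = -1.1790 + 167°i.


e^-1.1790 = 0.3076
cos(167°) = -0.9744
sin(167°) = 0.225
Real = 0.3076*(-0.9744) = -0.2997
Imag = 0.3076*0.225 = 0.0692

-0.2997 + 0.0692i


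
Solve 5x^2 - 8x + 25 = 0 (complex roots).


disc = (-8)^2 - 4*5*25 = 64 - 500 = -436
sqrt(|disc|) = sqrt(436) = 20.8806
Real part = 8/(2*5) = 0.8000
Imag part = 20.8806/(2*5) = 2.0881

0.8000 ± 2.0881i


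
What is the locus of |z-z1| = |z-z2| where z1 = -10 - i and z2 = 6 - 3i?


Equal distances means the locus is the perpendicular bisector of z1 and z2.
Midpoint = ((-10+6)/2, (-1+(-3))/2) = (-2.0000, -2.0000)

Perpendicular bisector through (-2.0000, -2.0000)


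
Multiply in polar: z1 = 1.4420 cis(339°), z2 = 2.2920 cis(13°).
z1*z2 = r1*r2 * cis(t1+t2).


r = 1.4420 * 2.2920 = 3.3051
theta = 339° + 13° = 352° = 352° (mod 360)

3.3051 cis(352°)


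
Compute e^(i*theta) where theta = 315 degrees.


cos(315°) = 0.7071
sin(315°) = -0.7071

e^(i*315°) = 0.7071 - 0.7071i


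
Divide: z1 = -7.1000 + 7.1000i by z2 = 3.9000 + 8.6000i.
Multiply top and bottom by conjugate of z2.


Conjugate of z2 = 3.9000 - 8.6000i
Numerator: (-7.1000 + 7.1000i)(3.9000 - 8.6000i) = 33.3700 + 88.7500i
Denominator: 3.9^2 + 8.6^2 = 89.17
Result = (33.3700 + 88.7500i)/89.17

0.3742 + 0.9953i


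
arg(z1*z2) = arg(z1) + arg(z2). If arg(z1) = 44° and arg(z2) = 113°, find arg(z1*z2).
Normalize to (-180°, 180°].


arg(z1*z2) = 44° + 113° = 157°
Normalized to (-180°, 180°]: 157°

157°


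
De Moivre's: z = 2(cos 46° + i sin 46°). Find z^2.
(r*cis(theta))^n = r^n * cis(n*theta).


r^2 = 2^2 = 4
n*theta = 2*46° = 92° = 92° (mod 360)
a = 4*cos(92°) = -0.1396
b = 4*sin(92°) = 3.9976

4 cis(92°) = -0.1396 + 3.9976i


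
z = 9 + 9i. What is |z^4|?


|z| = sqrt(81+81) = sqrt(162) = 12.7279
|z^4| = |z|^4 = (sqrt(162))^4 = 162^2 = 26244

|z^4| = 26244


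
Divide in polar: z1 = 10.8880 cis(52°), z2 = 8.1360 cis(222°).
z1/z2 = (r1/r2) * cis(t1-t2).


r = 10.8880 / 8.1360 = 1.3382
theta = 52° - 222° = -170° = 190° (mod 360)

1.3382 cis(190°)


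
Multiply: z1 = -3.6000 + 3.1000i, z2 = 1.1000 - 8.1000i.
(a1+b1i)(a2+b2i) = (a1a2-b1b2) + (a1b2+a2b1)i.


Real = -3.6*1.1 - 3.1*(-8.1) = -3.96 - (-25.11) = 21.15
Imag = -3.6*(-8.1) + 1.1*3.1 = 29.16 + 3.41 = 32.57

21.1500 + 32.5700i


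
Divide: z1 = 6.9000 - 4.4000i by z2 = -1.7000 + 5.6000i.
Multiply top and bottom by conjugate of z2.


Conjugate of z2 = -1.7000 - 5.6000i
Numerator: (6.9000 - 4.4000i)(-1.7000 - 5.6000i) = -36.3700 - 31.1600i
Denominator: (-1.7)^2 + 5.6^2 = 34.25
Result = (-36.3700 - 31.1600i)/34.25

-1.0619 - 0.9098i


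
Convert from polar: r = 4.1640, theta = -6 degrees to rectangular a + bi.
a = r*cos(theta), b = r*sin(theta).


a = 4.1640*cos(-6°) = 4.1640*0.99452 = 4.1412
b = 4.1640*sin(-6°) = 4.1640*(-0.10453) = -0.4353

4.1412 - 0.4353i


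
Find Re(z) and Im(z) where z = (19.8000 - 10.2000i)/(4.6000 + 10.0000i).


Multiply by conjugate: (19.8000 - 10.2000i)(4.6000 - 10.0000i) / (4.6^2 + 10^2)
Numerator real = 19.8*4.6 - (10.2)*10 = -10.92
Numerator imag = -10.2*4.6 - 19.8*10 = -244.92
Denominator = 121.16
Re(z) = -10.92/121.16 = -0.0901
Im(z) = -244.92/121.16 = -2.0215

Re(z) = -0.0901, Im(z) = -2.0215


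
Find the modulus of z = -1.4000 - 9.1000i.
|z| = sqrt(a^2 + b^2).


|z| = sqrt((-1.4)^2 + (-9.1)^2) = sqrt(1.96 + 82.81) = sqrt(84.77) = 9.2071

|z| = 9.2071


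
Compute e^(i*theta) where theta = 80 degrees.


cos(80°) = 0.1736
sin(80°) = 0.9848

e^(i*80°) = 0.1736 + 0.9848i


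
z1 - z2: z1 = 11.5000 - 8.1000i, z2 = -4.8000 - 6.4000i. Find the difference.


Real: 11.5 + 4.8 = 16.3
Imag: -8.1 + 6.4 = -1.7

16.3000 - 1.7000i


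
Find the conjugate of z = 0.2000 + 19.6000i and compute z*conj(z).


z_bar = 0.2000 - 19.6000i
z*z_bar = 0.2^2 + 19.6^2 = 0.04 + 384.16 = 384.2

z_bar = 0.2000 - 19.6000i, z*z_bar = 384.2


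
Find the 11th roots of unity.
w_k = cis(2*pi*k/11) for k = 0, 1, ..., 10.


The 11th roots of unity are cis(360k/11°) for k=0..10
Angle step = 360/11 = 32.7273°
Primitive root: cis(32.7273°)
Primitive root = 0.8413 + 0.5406i

11 roots at angles: 0°, 32.7273°, 65.4545°, 98.1818°, 130.9091°, 163.6364°, 196.3636°, 229.0909°, 261.8182°, 294.5455°, 327.2727°


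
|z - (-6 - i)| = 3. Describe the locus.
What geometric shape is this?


|z - z0| = r is a circle with center z0 and radius r.
Center = (-6, -1), radius = 3

Circle with center (-6, -1) and radius 3


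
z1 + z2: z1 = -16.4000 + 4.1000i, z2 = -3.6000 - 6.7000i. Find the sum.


Real: -16.4 - 3.6 = -20
Imag: 4.1 - 6.7 = -2.6

-20.0000 - 2.6000i


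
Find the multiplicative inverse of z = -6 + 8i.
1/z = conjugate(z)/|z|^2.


|z|^2 = 36+64 = 100
1/z = (-6 - 8i)/100

1/z = -0.0600 - 0.0800i


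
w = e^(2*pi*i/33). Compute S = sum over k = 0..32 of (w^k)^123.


The roots are w_k = w^k with w = e^(2*pi*i/33), and (w^k)^123 = (w^123)^k.
So S = 1 + u + u^2 + ... + u^(32) with u = w^123.
123 = 3*33 + 24, so 123 is not a multiple of 33: u = (w^33)^3 * w^24 = w^24 ≠ 1 (w is a primitive 33th root), while u^33 = (w^33)^123 = 1.
Geometric series: S = (1 - u^33)/(1 - u) = (1 - 1)/(1 - u) = 0

S = 0


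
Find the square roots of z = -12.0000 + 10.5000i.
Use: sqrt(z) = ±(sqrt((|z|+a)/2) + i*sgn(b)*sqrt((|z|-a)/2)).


|z| = sqrt(144+110.25) = 15.9452
sqrt((|z|+a)/2) = sqrt((15.9452+(-12))/2) = sqrt(1.9726) = 1.4045
sqrt((|z|-a)/2) = sqrt((15.9452-(-12))/2) = sqrt(13.9726) = 3.7380

±(1.4045 + 3.7380i) i.e. 1.4045 + 3.7380i and -1.4045 - 3.7380i


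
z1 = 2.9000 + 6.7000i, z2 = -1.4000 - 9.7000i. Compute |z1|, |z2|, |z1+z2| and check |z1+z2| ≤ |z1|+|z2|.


|z1| = sqrt(2.9^2 + 6.7^2) = sqrt(53.3) = 7.3007
|z2| = sqrt((-1.4)^2 + (-9.7)^2) = sqrt(96.05) = 9.8005
z1+z2 = 1.5000 - 3.0000i
|z1+z2| = sqrt(11.25) = 3.3541
|z1|+|z2| = 7.3007 + 9.8005 = 17.1012

|z1+z2| = 3.3541 ≤ |z1|+|z2| = 17.1012 (verified)


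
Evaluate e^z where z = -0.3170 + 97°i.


e^-0.3170 = 0.7283
cos(97°) = -0.1219
sin(97°) = 0.99255
Real = 0.7283*(-0.1219) = -0.0888
Imag = 0.7283*0.99255 = 0.7229

-0.0888 + 0.7229i


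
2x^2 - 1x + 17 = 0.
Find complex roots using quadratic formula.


disc = (-1)^2 - 4*2*17 = 1 - 136 = -135
sqrt(|disc|) = sqrt(135) = 11.6190
Real part = 1/(2*2) = 0.2500
Imag part = 11.6190/(2*2) = 2.9047

0.2500 ± 2.9047i


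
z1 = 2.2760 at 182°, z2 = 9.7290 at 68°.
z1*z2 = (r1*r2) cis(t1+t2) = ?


r = 2.2760 * 9.7290 = 22.1432
theta = 182° + 68° = 250° = 250° (mod 360)

22.1432 cis(250°)


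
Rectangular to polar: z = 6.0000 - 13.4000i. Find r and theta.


r = sqrt(36+179.56) = sqrt(215.56) = 14.6820
theta = atan2(-13.4, 6) = -65.8790 degrees

r = 14.6820, theta = -65.8790 degrees


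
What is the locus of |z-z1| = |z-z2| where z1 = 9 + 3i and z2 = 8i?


Equal distances means the locus is the perpendicular bisector of z1 and z2.
Midpoint = ((9+0)/2, (3+8)/2) = (4.5000, 5.5000)

Perpendicular bisector through (4.5000, 5.5000)


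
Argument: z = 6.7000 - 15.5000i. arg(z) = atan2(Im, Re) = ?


Re = 6.7, Im = -15.5
arg = atan2(-15.5, 6.7) = -66.6232 degrees

arg(z) = -66.6232 degrees


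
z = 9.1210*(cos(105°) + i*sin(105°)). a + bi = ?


a = 9.1210*cos(105°) = 9.1210*(-0.25882) = -2.3607
b = 9.1210*sin(105°) = 9.1210*0.96593 = 8.8102

-2.3607 + 8.8102i


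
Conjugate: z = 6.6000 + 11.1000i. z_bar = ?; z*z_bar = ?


z_bar = 6.6000 - 11.1000i
z*z_bar = 6.6^2 + 11.1^2 = 43.56 + 123.21 = 166.77

z_bar = 6.6000 - 11.1000i, z*z_bar = 166.77


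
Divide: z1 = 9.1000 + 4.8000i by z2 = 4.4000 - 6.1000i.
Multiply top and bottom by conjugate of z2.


Conjugate of z2 = 4.4000 + 6.1000i
Numerator: (9.1000 + 4.8000i)(4.4000 + 6.1000i) = 10.7600 + 76.6300i
Denominator: 4.4^2 + (-6.1)^2 = 56.57
Result = (10.7600 + 76.6300i)/56.57

0.1902 + 1.3546i


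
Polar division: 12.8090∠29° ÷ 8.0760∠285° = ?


r = 12.8090 / 8.0760 = 1.5861
theta = 29° - 285° = -256° = 104° (mod 360)

1.5861 cis(104°)


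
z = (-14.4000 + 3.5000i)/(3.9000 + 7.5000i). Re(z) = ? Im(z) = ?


Multiply by conjugate: (-14.4000 + 3.5000i)(3.9000 - 7.5000i) / (3.9^2 + 7.5^2)
Numerator real = -14.4*3.9 + 3.5*7.5 = -29.91
Numerator imag = 3.5*3.9 - (-14.4)*7.5 = 121.65
Denominator = 71.46
Re(z) = -29.91/71.46 = -0.4186
Im(z) = 121.65/71.46 = 1.7024

Re(z) = -0.4186, Im(z) = 1.7024


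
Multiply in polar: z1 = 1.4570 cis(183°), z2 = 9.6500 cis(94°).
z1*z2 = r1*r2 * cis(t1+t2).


r = 1.4570 * 9.6500 = 14.0601
theta = 183° + 94° = 277° = 277° (mod 360)

14.0601 cis(277°)


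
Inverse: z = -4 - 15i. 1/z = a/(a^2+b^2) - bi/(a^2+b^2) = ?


|z|^2 = 16+225 = 241
1/z = (-4 + 15i)/241

1/z = -0.0166 + 0.0622i


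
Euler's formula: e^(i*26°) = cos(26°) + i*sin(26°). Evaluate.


cos(26°) = 0.8988
sin(26°) = 0.4384

e^(i*26°) = 0.8988 + 0.4384i


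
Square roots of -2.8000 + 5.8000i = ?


|z| = sqrt(7.84+33.64) = 6.4405
sqrt((|z|+a)/2) = sqrt((6.4405+(-2.8))/2) = sqrt(1.8202) = 1.3492
sqrt((|z|-a)/2) = sqrt((6.4405-(-2.8))/2) = sqrt(4.6202) = 2.1495

±(1.3492 + 2.1495i) i.e. 1.3492 + 2.1495i and -1.3492 - 2.1495i


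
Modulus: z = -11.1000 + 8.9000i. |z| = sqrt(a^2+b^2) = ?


|z| = sqrt((-11.1)^2 + 8.9^2) = sqrt(123.21 + 79.21) = sqrt(202.42) = 14.2274

|z| = 14.2274


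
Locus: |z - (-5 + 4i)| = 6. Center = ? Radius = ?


|z - z0| = r is a circle with center z0 and radius r.
Center = (-5, 4), radius = 6

Circle with center (-5, 4) and radius 6


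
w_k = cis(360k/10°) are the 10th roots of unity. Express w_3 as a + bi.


Angle = 360*3/10 = 108°
a = cos(108°) = -0.3090
b = sin(108°) = 0.9511

-0.3090 + 0.9511i


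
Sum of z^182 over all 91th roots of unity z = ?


The roots are w_k = w^k with w = e^(2*pi*i/91), and (w^k)^182 = (w^182)^k.
So S = 1 + u + u^2 + ... + u^(90) with u = w^182.
182 = 2*91 + 0, so 182 is a multiple of 91 and u = (w^91)^2 = 1.
Every one of the 91 terms equals 1: S = 91

S = 91


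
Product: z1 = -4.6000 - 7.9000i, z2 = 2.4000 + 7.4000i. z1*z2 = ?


Real = -4.6*2.4 - (-7.9)*7.4 = -11.04 - (-58.46) = 47.42
Imag = -4.6*7.4 + 2.4*(-7.9) = -34.04 - (18.96) = -53

47.4200 - 53.0000i


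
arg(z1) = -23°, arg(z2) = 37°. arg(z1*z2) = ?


arg(z1*z2) = -23° + 37° = 14°
Normalized to (-180°, 180°]: 14°

14°


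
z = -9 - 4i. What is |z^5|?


|z| = sqrt(81+16) = sqrt(97) = 9.8489
|z^5| = |z|^5 = (sqrt(97))^5 = 97^2 * sqrt(97) = 9409*sqrt(97)

|z^5| = 9409*sqrt(97) ≈ 92667.9031


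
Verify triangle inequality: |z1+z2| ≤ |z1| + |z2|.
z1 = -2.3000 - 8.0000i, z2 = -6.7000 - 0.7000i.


|z1| = sqrt((-2.3)^2 + (-8)^2) = sqrt(69.29) = 8.3241
|z2| = sqrt((-6.7)^2 + (-0.7)^2) = sqrt(45.38) = 6.7365
z1+z2 = -9.0000 - 8.7000i
|z1+z2| = sqrt(156.69) = 12.5176
|z1|+|z2| = 8.3241 + 6.7365 = 15.0606

|z1+z2| = 12.5176 ≤ |z1|+|z2| = 15.0606 (verified)


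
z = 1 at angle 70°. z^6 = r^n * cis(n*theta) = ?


r^6 = 1^6 = 1
n*theta = 6*70° = 420° = 60° (mod 360)
a = 1*cos(60°) = 0.5000
b = 1*sin(60°) = 0.8660

1 cis(60°) = 0.5000 + 0.8660i


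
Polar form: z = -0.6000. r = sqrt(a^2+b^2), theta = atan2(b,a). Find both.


r = sqrt(0.36+0) = sqrt(0.36) = 0.6000
theta = atan2(0, -0.6) = 180.0000 degrees

r = 0.6000, theta = 180.0000 degrees


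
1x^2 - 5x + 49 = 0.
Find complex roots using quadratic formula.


disc = (-5)^2 - 4*1*49 = 25 - 196 = -171
sqrt(|disc|) = sqrt(171) = 13.0767
Real part = 5/(2*1) = 2.5000
Imag part = 13.0767/(2*1) = 6.5383

2.5000 ± 6.5383i


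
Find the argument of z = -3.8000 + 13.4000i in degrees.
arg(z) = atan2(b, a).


Re = -3.8, Im = 13.4
arg = atan2(13.4, -3.8) = 105.8324 degrees

arg(z) = 105.8324 degrees


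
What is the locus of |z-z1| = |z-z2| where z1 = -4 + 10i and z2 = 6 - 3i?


Equal distances means the locus is the perpendicular bisector of z1 and z2.
Midpoint = ((-4+6)/2, (10+(-3))/2) = (1.0000, 3.5000)

Perpendicular bisector through (1.0000, 3.5000)


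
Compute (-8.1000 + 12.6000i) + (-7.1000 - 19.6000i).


Real: -8.1 - 7.1 = -15.2
Imag: 12.6 - 19.6 = -7

-15.2000 - 7.0000i


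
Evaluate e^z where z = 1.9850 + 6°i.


e^1.9850 = 7.27905
cos(6°) = 0.99452
sin(6°) = 0.10453
Real = 7.27905*0.99452 = 7.2392
Imag = 7.27905*0.10453 = 0.7609

7.2392 + 0.7609i


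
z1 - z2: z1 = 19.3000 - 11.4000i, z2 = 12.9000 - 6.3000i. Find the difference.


Real: 19.3 - 12.9 = 6.4
Imag: -11.4 + 6.3 = -5.1

6.4000 - 5.1000i


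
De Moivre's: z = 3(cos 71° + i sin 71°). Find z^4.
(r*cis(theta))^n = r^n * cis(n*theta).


r^4 = 3^4 = 81
n*theta = 4*71° = 284° = 284° (mod 360)
a = 81*cos(284°) = 19.5957
b = 81*sin(284°) = -78.5940

81 cis(284°) = 19.5957 - 78.5940i


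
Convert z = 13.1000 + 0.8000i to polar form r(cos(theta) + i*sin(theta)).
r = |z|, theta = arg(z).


r = sqrt(171.61+0.64) = sqrt(172.25) = 13.1244
theta = atan2(0.8, 13.1) = 3.4946 degrees

r = 13.1244, theta = 3.4946 degrees


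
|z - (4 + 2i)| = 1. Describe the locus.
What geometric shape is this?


|z - z0| = r is a circle with center z0 and radius r.
Center = (4, 2), radius = 1

Circle with center (4, 2) and radius 1


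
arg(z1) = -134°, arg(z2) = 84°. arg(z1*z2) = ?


arg(z1*z2) = -134° + 84° = -50°
Normalized to (-180°, 180°]: -50°

-50°


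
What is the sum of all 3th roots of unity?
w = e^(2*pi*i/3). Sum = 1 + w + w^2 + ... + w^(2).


The sum of all 3th roots of unity is 0.
Geometric series: (1 - w^3)/(1 - w) = (1-1)/(1-w) = 0 since w^3 = 1, w ≠ 1.
Alternatively: coefficient of z^2 in z^3 - 1 is 0.

0


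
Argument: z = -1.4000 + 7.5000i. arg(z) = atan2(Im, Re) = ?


Re = -1.4, Im = 7.5
arg = atan2(7.5, -1.4) = 100.5735 degrees

arg(z) = 100.5735 degrees


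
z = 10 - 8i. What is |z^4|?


|z| = sqrt(100+64) = sqrt(164) = 12.8062
|z^4| = |z|^4 = (sqrt(164))^4 = 164^2 = 26896

|z^4| = 26896


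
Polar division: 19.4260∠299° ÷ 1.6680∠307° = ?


r = 19.4260 / 1.6680 = 11.6463
theta = 299° - 307° = -8° = 352° (mod 360)

11.6463 cis(352°)


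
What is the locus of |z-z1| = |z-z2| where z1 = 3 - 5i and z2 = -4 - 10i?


Equal distances means the locus is the perpendicular bisector of z1 and z2.
Midpoint = ((3+(-4))/2, (-5+(-10))/2) = (-0.5000, -7.5000)

Perpendicular bisector through (-0.5000, -7.5000)
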